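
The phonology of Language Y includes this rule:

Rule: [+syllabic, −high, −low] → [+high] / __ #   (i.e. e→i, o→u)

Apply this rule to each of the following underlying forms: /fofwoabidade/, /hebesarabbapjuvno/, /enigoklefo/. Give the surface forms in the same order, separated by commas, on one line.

fofwoabidadi, hebesarabbapjuvnu, enigoklefu

/fofwoabidade/: /e/ is a mid vowel in word-final position, so it raises to [i]. → [fofwoabidadi].
/hebesarabbapjuvno/: /o/ is a mid vowel in word-final position, so it raises to [u]. → [hebesarabbapjuvnu].
/enigoklefo/: /o/ is a mid vowel in word-final position, so it raises to [u]. → [enigoklefu].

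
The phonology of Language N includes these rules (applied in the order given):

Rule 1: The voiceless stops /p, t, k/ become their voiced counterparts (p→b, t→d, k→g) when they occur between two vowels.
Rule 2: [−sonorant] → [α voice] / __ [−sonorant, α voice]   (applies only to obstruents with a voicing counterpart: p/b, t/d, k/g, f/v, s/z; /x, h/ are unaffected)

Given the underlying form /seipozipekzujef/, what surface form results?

Rule 1 (intervocalic voicing): /p/ is a voiceless stop between vowels /i/ and /o/, so it voices to [b]. /p/ is a voiceless stop between vowels /i/ and /e/, so it voices to [b]. /seipozipekzujef/ → seibozibekzujef.
Rule 2 (regressive voicing assimilation): /k/ precedes the voiced obstruent /z/, so it voices to [g] by assimilation. /seibozibekzujef/ → seibozibegzujef.

seibozibegzujef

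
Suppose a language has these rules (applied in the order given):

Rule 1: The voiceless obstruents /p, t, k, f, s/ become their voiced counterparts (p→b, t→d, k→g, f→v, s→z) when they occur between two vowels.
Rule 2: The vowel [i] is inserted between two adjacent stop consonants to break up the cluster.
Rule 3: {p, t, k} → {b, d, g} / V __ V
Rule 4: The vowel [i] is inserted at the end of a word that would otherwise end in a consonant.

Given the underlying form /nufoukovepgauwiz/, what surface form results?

Rule 1 (intervocalic voicing): /f/ is a voiceless obstruent between vowels /u/ and /o/, so it voices to [v]. /k/ is a voiceless obstruent between vowels /u/ and /o/, so it voices to [g]. /nufoukovepgauwiz/ → nuvougovepgauwiz.
Rule 2 (stop-cluster i-epenthesis): /p/ and /g/ form a stop–stop cluster, so [i] is inserted between them. /nuvougovepgauwiz/ → nuvougovepigauwiz.
Rule 3 (intervocalic voicing): /p/ is a voiceless stop between vowels /e/ and /i/, so it voices to [b]. /nuvougovepigauwiz/ → nuvougovebigauwiz.
Rule 4 (final i-epenthesis): the form ends in the consonant /z/, so [i] is inserted word-finally. /nuvougovebigauwiz/ → nuvougovebigauwizi.

nuvougovebigauwizi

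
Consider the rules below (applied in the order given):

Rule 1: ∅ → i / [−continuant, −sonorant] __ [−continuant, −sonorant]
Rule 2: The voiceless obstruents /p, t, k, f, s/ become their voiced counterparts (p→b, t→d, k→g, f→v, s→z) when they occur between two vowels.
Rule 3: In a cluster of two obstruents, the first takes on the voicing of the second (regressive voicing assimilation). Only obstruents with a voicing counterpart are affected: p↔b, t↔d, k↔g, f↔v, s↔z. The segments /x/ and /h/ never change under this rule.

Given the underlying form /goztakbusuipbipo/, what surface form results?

Rule 1 (stop-cluster i-epenthesis): /k/ and /b/ form a stop–stop cluster, so [i] is inserted between them. /p/ and /b/ form a stop–stop cluster, so [i] is inserted between them. /goztakbusuipbipo/ → goztakibusuipibipo.
Rule 2 (intervocalic voicing): /k/ is a voiceless obstruent between vowels /a/ and /i/, so it voices to [g]. /s/ is a voiceless obstruent between vowels /u/ and /u/, so it voices to [z]. /p/ is a voiceless obstruent between vowels /i/ and /i/, so it voices to [b]. /p/ is a voiceless obstruent between vowels /i/ and /o/, so it voices to [b]. /goztakibusuipibipo/ → goztagibuzuibibibo.
Rule 3 (regressive voicing assimilation): /z/ precedes the voiceless obstruent /t/, so it devoices to [s] by assimilation. /goztagibuzuibibibo/ → gostagibuzuibibibo.

gostagibuzuibibibo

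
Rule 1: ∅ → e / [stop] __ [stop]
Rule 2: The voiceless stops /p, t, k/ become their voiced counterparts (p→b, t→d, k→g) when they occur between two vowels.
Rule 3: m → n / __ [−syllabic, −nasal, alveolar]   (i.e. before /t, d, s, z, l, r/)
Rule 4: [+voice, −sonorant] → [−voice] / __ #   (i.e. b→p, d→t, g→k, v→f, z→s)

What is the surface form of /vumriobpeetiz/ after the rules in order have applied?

vunriobebeedis

Rule 1 (stop-cluster e-epenthesis): /b/ and /p/ form a stop–stop cluster, so [e] is inserted between them. /vumriobpeetiz/ → vumriobepeetiz.
Rule 2 (intervocalic voicing): /p/ is a voiceless stop between vowels /e/ and /e/, so it voices to [b]. /t/ is a voiceless stop between vowels /e/ and /i/, so it voices to [d]. /vumriobepeetiz/ → vumriobebeediz.
Rule 3 (nasal place assimilation): /m/ precedes the alveolar consonant /r/, so it assimilates in place to [n]. /vumriobebeediz/ → vunriobebeediz.
Rule 4 (final devoicing): /z/ is a voiced obstruent in word-final position, so it devoices to [s]. /vunriobebeediz/ → vunriobebeedis.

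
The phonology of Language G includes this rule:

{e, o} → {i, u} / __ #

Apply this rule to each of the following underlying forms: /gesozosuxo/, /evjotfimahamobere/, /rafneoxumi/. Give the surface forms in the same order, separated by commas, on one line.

gesozosuxu, evjotfimahamoberi, rafneoxumi

/gesozosuxo/: /o/ is a mid vowel in word-final position, so it raises to [u]. → [gesozosuxu].
/evjotfimahamobere/: /e/ is a mid vowel in word-final position, so it raises to [i]. → [evjotfimahamoberi].
/rafneoxumi/: the rule's environment is not met; surfaces unchanged as [rafneoxumi].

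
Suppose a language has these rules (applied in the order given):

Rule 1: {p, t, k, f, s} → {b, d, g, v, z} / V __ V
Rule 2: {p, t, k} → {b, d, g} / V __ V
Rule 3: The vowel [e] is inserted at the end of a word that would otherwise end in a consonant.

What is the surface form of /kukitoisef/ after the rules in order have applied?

Rule 1 (intervocalic voicing): /k/ is a voiceless obstruent between vowels /u/ and /i/, so it voices to [g]. /t/ is a voiceless obstruent between vowels /i/ and /o/, so it voices to [d]. /s/ is a voiceless obstruent between vowels /i/ and /e/, so it voices to [z]. /kukitoisef/ → kugidoizef.
Rule 2 (intervocalic voicing): no segment meets the environment; /kugidoizef/ is unchanged.
Rule 3 (final e-epenthesis): the form ends in the consonant /f/, so [e] is inserted word-finally. /kugidoizef/ → kugidoizefe.

kugidoizefe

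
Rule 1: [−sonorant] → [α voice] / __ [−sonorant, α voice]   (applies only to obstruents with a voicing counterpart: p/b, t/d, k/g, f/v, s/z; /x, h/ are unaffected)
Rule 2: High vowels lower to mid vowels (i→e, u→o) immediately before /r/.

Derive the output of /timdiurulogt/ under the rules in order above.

timdiorulokt

Rule 1 (regressive voicing assimilation): /g/ precedes the voiceless obstruent /t/, so it devoices to [k] by assimilation. /timdiurulogt/ → timdiurulokt.
Rule 2 (pre-rhotic lowering): /u/ is a high vowel immediately before /r/, so it lowers to [o]. /timdiurulokt/ → timdiorulokt.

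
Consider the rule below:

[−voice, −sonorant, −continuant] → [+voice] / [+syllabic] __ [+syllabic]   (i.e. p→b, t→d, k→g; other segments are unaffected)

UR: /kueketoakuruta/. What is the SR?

/k/ is a voiceless stop between vowels /e/ and /e/, so it voices to [g].
/t/ is a voiceless stop between vowels /e/ and /o/, so it voices to [d].
/k/ is a voiceless stop between vowels /a/ and /u/, so it voices to [g].
/t/ is a voiceless stop between vowels /u/ and /a/, so it voices to [d].
The other instance of /k/ does not occur in the required environment and remains unchanged.
Surface form: [kuegedoaguruda].

kuegedoaguruda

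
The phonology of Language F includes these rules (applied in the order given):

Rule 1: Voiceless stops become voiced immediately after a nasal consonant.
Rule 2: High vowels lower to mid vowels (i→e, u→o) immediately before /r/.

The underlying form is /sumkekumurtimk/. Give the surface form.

Rule 1 (post-nasal voicing): /k/ is a voiceless stop immediately after the nasal /m/, so it voices to [g]. /k/ is a voiceless stop immediately after the nasal /m/, so it voices to [g]. /sumkekumurtimk/ → sumgekumurtimg.
Rule 2 (pre-rhotic lowering): /u/ is a high vowel immediately before /r/, so it lowers to [o]. /sumgekumurtimg/ → sumgekumortimg.

sumgekumortimg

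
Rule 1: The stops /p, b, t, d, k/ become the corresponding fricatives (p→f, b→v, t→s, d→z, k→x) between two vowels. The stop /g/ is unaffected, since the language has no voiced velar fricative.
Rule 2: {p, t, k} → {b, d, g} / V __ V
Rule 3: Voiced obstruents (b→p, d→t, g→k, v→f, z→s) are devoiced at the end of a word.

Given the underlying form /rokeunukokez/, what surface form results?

Rule 1 (intervocalic spirantization): /k/ is a stop between vowels /o/ and /e/, so it spirantizes to the fricative [x]. /k/ is a stop between vowels /u/ and /o/, so it spirantizes to the fricative [x]. /k/ is a stop between vowels /o/ and /e/, so it spirantizes to the fricative [x]. /rokeunukokez/ → roxeunuxoxez.
Rule 2 (intervocalic voicing): no segment meets the environment; /roxeunuxoxez/ is unchanged.
Rule 3 (final devoicing): /z/ is a voiced obstruent in word-final position, so it devoices to [s]. /roxeunuxoxez/ → roxeunuxoxes.

roxeunuxoxes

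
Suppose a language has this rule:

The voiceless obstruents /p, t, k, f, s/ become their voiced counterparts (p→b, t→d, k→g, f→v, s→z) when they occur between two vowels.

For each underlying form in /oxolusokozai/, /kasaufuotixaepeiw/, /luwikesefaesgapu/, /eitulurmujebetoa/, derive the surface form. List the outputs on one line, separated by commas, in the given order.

/oxolusokozai/: /s/ is a voiceless obstruent between vowels /u/ and /o/, so it voices to [z]. /k/ is a voiceless obstruent between vowels /o/ and /o/, so it voices to [g]. → [oxoluzogozai].
/kasaufuotixaepeiw/: /s/ is a voiceless obstruent between vowels /a/ and /a/, so it voices to [z]. /f/ is a voiceless obstruent between vowels /u/ and /u/, so it voices to [v]. /t/ is a voiceless obstruent between vowels /o/ and /i/, so it voices to [d]. /p/ is a voiceless obstruent between vowels /e/ and /e/, so it voices to [b]. → [kazauvuodixaebeiw].
/luwikesefaesgapu/: /k/ is a voiceless obstruent between vowels /i/ and /e/, so it voices to [g]. /s/ is a voiceless obstruent between vowels /e/ and /e/, so it voices to [z]. /f/ is a voiceless obstruent between vowels /e/ and /a/, so it voices to [v]. /p/ is a voiceless obstruent between vowels /a/ and /u/, so it voices to [b]. → [luwigezevaesgabu].
/eitulurmujebetoa/: /t/ is a voiceless obstruent between vowels /i/ and /u/, so it voices to [d]. /t/ is a voiceless obstruent between vowels /e/ and /o/, so it voices to [d]. → [eidulurmujebedoa].

oxoluzogozai, kazauvuodixaebeiw, luwigezevaesgabu, eidulurmujebedoa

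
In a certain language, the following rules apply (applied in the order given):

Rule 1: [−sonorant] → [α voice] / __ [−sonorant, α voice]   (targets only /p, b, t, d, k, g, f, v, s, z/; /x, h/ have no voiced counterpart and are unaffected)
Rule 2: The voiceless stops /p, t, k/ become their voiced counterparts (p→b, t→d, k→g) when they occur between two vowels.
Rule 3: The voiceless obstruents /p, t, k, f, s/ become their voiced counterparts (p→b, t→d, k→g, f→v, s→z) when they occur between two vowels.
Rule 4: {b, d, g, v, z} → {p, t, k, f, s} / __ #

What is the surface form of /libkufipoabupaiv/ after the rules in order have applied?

lipkuviboabubaif

Rule 1 (regressive voicing assimilation): /b/ precedes the voiceless obstruent /k/, so it devoices to [p] by assimilation. /libkufipoabupaiv/ → lipkufipoabupaiv.
Rule 2 (intervocalic voicing): /p/ is a voiceless stop between vowels /i/ and /o/, so it voices to [b]. /p/ is a voiceless stop between vowels /u/ and /a/, so it voices to [b]. /lipkufipoabupaiv/ → lipkufiboabubaiv.
Rule 3 (intervocalic voicing): /f/ is a voiceless obstruent between vowels /u/ and /i/, so it voices to [v]. /lipkufiboabubaiv/ → lipkuviboabubaiv.
Rule 4 (final devoicing): /v/ is a voiced obstruent in word-final position, so it devoices to [f]. /lipkuviboabubaiv/ → lipkuviboabubaif.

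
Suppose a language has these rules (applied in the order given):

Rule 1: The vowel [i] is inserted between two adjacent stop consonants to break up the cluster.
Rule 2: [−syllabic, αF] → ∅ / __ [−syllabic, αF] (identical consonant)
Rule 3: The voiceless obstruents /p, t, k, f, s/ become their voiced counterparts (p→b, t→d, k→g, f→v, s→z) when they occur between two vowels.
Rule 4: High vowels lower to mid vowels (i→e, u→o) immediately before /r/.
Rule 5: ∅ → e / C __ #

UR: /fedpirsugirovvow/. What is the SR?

fedibersugerovowe

Rule 1 (stop-cluster i-epenthesis): /d/ and /p/ form a stop–stop cluster, so [i] is inserted between them. /fedpirsugirovvow/ → fedipirsugirovvow.
Rule 2 (degemination): /vv/ is a geminate; the first /v/ deletes. /fedipirsugirovvow/ → fedipirsugirovow.
Rule 3 (intervocalic voicing): /p/ is a voiceless obstruent between vowels /i/ and /i/, so it voices to [b]. /fedipirsugirovow/ → fedibirsugirovow.
Rule 4 (pre-rhotic lowering): /i/ is a high vowel immediately before /r/, so it lowers to [e]. /i/ is a high vowel immediately before /r/, so it lowers to [e]. /fedibirsugirovow/ → fedibersugerovow.
Rule 5 (final e-epenthesis): the form ends in the consonant /w/, so [e] is inserted word-finally. /fedibersugerovow/ → fedibersugerovowe.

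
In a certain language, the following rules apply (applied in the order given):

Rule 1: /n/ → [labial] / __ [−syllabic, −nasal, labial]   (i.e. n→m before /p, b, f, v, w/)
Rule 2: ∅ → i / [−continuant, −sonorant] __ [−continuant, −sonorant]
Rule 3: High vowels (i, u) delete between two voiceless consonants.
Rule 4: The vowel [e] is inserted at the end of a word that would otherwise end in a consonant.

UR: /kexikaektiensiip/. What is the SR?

Rule 1 (nasal place assimilation): no segment meets the environment; /kexikaektiensiip/ is unchanged.
Rule 2 (stop-cluster i-epenthesis): /k/ and /t/ form a stop–stop cluster, so [i] is inserted between them. /kexikaektiensiip/ → kexikaekitiensiip.
Rule 3 (high vowel syncope): /i/ is a high vowel flanked by voiceless consonants /x/ and /k/, so it deletes. /i/ is a high vowel flanked by voiceless consonants /k/ and /t/, so it deletes. /kexikaekitiensiip/ → kexkaektiensiip.
Rule 4 (final e-epenthesis): the form ends in the consonant /p/, so [e] is inserted word-finally. /kexkaektiensiip/ → kexkaektiensiipe.

kexkaektiensiipe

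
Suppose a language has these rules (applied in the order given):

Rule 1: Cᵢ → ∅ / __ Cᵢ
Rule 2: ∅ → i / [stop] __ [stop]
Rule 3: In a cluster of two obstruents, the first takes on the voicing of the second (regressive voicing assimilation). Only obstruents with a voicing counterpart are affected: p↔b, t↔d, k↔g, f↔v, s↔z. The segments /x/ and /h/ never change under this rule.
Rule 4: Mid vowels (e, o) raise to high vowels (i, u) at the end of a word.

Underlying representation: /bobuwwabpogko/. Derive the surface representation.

bobuwabipogiku

Rule 1 (degemination): /ww/ is a geminate; the first /w/ deletes. /bobuwwabpogko/ → bobuwabpogko.
Rule 2 (stop-cluster i-epenthesis): /b/ and /p/ form a stop–stop cluster, so [i] is inserted between them. /g/ and /k/ form a stop–stop cluster, so [i] is inserted between them. /bobuwabpogko/ → bobuwabipogiko.
Rule 3 (regressive voicing assimilation): no segment meets the environment; /bobuwabipogiko/ is unchanged.
Rule 4 (final vowel raising): /o/ is a mid vowel in word-final position, so it raises to [u]. /bobuwabipogiko/ → bobuwabipogiku.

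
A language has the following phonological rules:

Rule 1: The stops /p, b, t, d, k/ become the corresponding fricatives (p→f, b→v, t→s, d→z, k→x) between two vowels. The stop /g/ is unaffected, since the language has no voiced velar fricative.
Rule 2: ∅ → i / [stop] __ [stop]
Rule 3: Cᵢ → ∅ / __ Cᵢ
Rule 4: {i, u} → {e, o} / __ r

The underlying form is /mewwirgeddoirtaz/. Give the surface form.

mewergedidoertaz

Rule 1 (intervocalic spirantization): no segment meets the environment; /mewwirgeddoirtaz/ is unchanged.
Rule 2 (stop-cluster i-epenthesis): /d/ and /d/ form a stop–stop cluster, so [i] is inserted between them. /mewwirgeddoirtaz/ → mewwirgedidoirtaz.
Rule 3 (degemination): /ww/ is a geminate; the first /w/ deletes. /mewwirgedidoirtaz/ → mewirgedidoirtaz.
Rule 4 (pre-rhotic lowering): /i/ is a high vowel immediately before /r/, so it lowers to [e]. /i/ is a high vowel immediately before /r/, so it lowers to [e]. /mewirgedidoirtaz/ → mewergedidoertaz.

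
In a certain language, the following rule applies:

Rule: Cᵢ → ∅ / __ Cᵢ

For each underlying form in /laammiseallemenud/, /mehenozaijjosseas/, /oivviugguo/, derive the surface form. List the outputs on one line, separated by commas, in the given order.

/laammiseallemenud/: /mm/ is a geminate; the first /m/ deletes. /ll/ is a geminate; the first /l/ deletes. → [laamisealemenud].
/mehenozaijjosseas/: /jj/ is a geminate; the first /j/ deletes. /ss/ is a geminate; the first /s/ deletes. → [mehenozaijoseas].
/oivviugguo/: /vv/ is a geminate; the first /v/ deletes. /gg/ is a geminate; the first /g/ deletes. → [oiviuguo].

laamisealemenud, mehenozaijoseas, oiviuguo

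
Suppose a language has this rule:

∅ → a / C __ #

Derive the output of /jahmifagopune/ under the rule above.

No segment of /jahmifagopune/ meets the structural description of the rule, so the form surfaces unchanged.

jahmifagopune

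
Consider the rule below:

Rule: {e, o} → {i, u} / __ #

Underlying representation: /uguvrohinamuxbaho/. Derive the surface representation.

/o/ is a mid vowel in word-final position, so it raises to [u].
The other instance of /o/ does not occur in the required environment and remains unchanged.
Surface form: [uguvrohinamuxbahu].

uguvrohinamuxbahu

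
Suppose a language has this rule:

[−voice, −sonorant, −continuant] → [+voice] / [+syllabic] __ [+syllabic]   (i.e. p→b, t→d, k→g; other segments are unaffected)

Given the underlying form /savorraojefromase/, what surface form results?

No segment of /savorraojefromase/ meets the structural description of the rule, so the form surfaces unchanged.

savorraojefromase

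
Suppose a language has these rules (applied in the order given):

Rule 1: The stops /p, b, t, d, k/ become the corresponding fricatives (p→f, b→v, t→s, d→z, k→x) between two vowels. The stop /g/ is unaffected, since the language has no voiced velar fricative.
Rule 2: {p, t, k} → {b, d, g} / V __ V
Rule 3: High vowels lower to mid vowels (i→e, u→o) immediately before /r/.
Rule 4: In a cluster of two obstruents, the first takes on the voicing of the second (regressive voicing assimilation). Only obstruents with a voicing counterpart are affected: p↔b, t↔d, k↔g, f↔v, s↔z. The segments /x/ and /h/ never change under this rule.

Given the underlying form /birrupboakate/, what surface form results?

berrubboaxase

Rule 1 (intervocalic spirantization): /k/ is a stop between vowels /a/ and /a/, so it spirantizes to the fricative [x]. /t/ is a stop between vowels /a/ and /e/, so it spirantizes to the fricative [s]. /birrupboakate/ → birrupboaxase.
Rule 2 (intervocalic voicing): no segment meets the environment; /birrupboaxase/ is unchanged.
Rule 3 (pre-rhotic lowering): /i/ is a high vowel immediately before /r/, so it lowers to [e]. /birrupboaxase/ → berrupboaxase.
Rule 4 (regressive voicing assimilation): /p/ precedes the voiced obstruent /b/, so it voices to [b] by assimilation. /berrupboaxase/ → berrubboaxase.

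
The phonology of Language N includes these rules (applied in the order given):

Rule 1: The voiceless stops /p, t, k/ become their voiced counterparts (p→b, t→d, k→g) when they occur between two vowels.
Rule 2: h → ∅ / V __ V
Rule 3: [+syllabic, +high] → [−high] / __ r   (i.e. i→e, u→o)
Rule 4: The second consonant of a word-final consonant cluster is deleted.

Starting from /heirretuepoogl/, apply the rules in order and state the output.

heerredueboog

Rule 1 (intervocalic voicing): /t/ is a voiceless stop between vowels /e/ and /u/, so it voices to [d]. /p/ is a voiceless stop between vowels /e/ and /o/, so it voices to [b]. /heirretuepoogl/ → heirredueboogl.
Rule 2 (intervocalic h-deletion): no segment meets the environment; /heirredueboogl/ is unchanged.
Rule 3 (pre-rhotic lowering): /i/ is a high vowel immediately before /r/, so it lowers to [e]. /heirredueboogl/ → heerredueboogl.
Rule 4 (final cluster simplification): /l/ is the second consonant of a word-final cluster /gl/, so it deletes. /heerredueboogl/ → heerredueboog.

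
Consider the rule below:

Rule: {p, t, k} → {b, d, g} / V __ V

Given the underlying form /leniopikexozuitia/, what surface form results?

leniobigexozuidia

/p/ is a voiceless stop between vowels /o/ and /i/, so it voices to [b].
/k/ is a voiceless stop between vowels /i/ and /e/, so it voices to [g].
/t/ is a voiceless stop between vowels /i/ and /i/, so it voices to [d].
Surface form: [leniobigexozuidia].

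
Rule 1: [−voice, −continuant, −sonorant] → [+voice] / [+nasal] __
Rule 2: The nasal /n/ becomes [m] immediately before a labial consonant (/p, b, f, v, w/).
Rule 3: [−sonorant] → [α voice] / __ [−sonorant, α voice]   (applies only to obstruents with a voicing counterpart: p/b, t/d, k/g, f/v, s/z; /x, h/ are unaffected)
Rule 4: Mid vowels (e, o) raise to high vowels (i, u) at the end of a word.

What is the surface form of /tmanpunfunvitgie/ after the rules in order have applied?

Rule 1 (post-nasal voicing): /p/ is a voiceless stop immediately after the nasal /n/, so it voices to [b]. /tmanpunfunvitgie/ → tmanbunfunvitgie.
Rule 2 (nasal place assimilation): /n/ precedes the labial consonant /b/, so it assimilates in place to [m]. /n/ precedes the labial consonant /f/, so it assimilates in place to [m]. /n/ precedes the labial consonant /v/, so it assimilates in place to [m]. /tmanbunfunvitgie/ → tmambumfumvitgie.
Rule 3 (regressive voicing assimilation): /t/ precedes the voiced obstruent /g/, so it voices to [d] by assimilation. /tmambumfumvitgie/ → tmambumfumvidgie.
Rule 4 (final vowel raising): /e/ is a mid vowel in word-final position, so it raises to [i]. /tmambumfumvidgie/ → tmambumfumvidgii.

tmambumfumvidgii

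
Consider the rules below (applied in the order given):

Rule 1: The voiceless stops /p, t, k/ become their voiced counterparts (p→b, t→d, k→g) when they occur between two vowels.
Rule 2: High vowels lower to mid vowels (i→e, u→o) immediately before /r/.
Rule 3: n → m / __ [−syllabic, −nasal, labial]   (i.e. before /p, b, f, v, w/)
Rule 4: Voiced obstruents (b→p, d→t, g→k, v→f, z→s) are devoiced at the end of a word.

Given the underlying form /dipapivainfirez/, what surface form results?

Rule 1 (intervocalic voicing): /p/ is a voiceless stop between vowels /i/ and /a/, so it voices to [b]. /p/ is a voiceless stop between vowels /a/ and /i/, so it voices to [b]. /dipapivainfirez/ → dibabivainfirez.
Rule 2 (pre-rhotic lowering): /i/ is a high vowel immediately before /r/, so it lowers to [e]. /dibabivainfirez/ → dibabivainferez.
Rule 3 (nasal place assimilation): /n/ precedes the labial consonant /f/, so it assimilates in place to [m]. /dibabivainferez/ → dibabivaimferez.
Rule 4 (final devoicing): /z/ is a voiced obstruent in word-final position, so it devoices to [s]. /dibabivaimferez/ → dibabivaimferes.

dibabivaimferes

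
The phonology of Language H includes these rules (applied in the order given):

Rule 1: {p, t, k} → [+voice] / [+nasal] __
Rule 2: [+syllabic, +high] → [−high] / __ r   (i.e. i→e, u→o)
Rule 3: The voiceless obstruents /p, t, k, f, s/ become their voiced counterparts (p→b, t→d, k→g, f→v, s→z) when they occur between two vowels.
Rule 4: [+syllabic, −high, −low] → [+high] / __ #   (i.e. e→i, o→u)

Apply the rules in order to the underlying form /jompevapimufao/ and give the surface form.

Rule 1 (post-nasal voicing): /p/ is a voiceless stop immediately after the nasal /m/, so it voices to [b]. /jompevapimufao/ → jombevapimufao.
Rule 2 (pre-rhotic lowering): no segment meets the environment; /jombevapimufao/ is unchanged.
Rule 3 (intervocalic voicing): /p/ is a voiceless obstruent between vowels /a/ and /i/, so it voices to [b]. /f/ is a voiceless obstruent between vowels /u/ and /a/, so it voices to [v]. /jombevapimufao/ → jombevabimuvao.
Rule 4 (final vowel raising): /o/ is a mid vowel in word-final position, so it raises to [u]. /jombevabimuvao/ → jombevabimuvau.

jombevabimuvau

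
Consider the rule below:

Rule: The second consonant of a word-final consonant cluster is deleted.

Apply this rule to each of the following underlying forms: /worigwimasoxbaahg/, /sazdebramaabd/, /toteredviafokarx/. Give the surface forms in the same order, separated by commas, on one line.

worigwimasoxbaah, sazdebramaab, toteredviafokar

/worigwimasoxbaahg/: /g/ is the second consonant of a word-final cluster /hg/, so it deletes. → [worigwimasoxbaah].
/sazdebramaabd/: /d/ is the second consonant of a word-final cluster /bd/, so it deletes. → [sazdebramaab].
/toteredviafokarx/: /x/ is the second consonant of a word-final cluster /rx/, so it deletes. → [toteredviafokar].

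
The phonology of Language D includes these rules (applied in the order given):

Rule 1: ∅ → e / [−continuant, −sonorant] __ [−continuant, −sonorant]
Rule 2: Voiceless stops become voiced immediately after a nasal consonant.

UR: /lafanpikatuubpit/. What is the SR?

Rule 1 (stop-cluster e-epenthesis): /b/ and /p/ form a stop–stop cluster, so [e] is inserted between them. /lafanpikatuubpit/ → lafanpikatuubepit.
Rule 2 (post-nasal voicing): /p/ is a voiceless stop immediately after the nasal /n/, so it voices to [b]. /lafanpikatuubepit/ → lafanbikatuubepit.

lafanbikatuubepit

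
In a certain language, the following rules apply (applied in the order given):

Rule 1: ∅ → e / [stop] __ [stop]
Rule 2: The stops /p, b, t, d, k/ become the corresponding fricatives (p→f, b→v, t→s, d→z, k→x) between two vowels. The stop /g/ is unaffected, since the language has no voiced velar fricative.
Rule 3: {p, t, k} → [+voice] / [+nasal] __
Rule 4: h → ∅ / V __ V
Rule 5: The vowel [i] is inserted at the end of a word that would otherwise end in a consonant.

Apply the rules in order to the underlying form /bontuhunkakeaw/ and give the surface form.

Rule 1 (stop-cluster e-epenthesis): no segment meets the environment; /bontuhunkakeaw/ is unchanged.
Rule 2 (intervocalic spirantization): /k/ is a stop between vowels /a/ and /e/, so it spirantizes to the fricative [x]. /bontuhunkakeaw/ → bontuhunkaxeaw.
Rule 3 (post-nasal voicing): /t/ is a voiceless stop immediately after the nasal /n/, so it voices to [d]. /k/ is a voiceless stop immediately after the nasal /n/, so it voices to [g]. /bontuhunkaxeaw/ → bonduhungaxeaw.
Rule 4 (intervocalic h-deletion): /h/ occurs between vowels /u/ and /u/, so it deletes. /bonduhungaxeaw/ → bonduungaxeaw.
Rule 5 (final i-epenthesis): the form ends in the consonant /w/, so [i] is inserted word-finally. /bonduungaxeaw/ → bonduungaxeawi.

bonduungaxeawi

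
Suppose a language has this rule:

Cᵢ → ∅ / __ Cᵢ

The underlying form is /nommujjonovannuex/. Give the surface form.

/mm/ is a geminate; the first /m/ deletes.
/jj/ is a geminate; the first /j/ deletes.
/nn/ is a geminate; the first /n/ deletes.
Surface form: [nomujonovanuex].

nomujonovanuex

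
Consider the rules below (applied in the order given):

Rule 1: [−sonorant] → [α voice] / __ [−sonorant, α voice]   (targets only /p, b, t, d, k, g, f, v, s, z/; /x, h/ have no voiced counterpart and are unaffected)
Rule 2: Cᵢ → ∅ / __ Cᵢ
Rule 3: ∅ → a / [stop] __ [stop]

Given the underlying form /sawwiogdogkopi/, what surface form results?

Rule 1 (regressive voicing assimilation): /g/ precedes the voiceless obstruent /k/, so it devoices to [k] by assimilation. /sawwiogdogkopi/ → sawwiogdokkopi.
Rule 2 (degemination): /ww/ is a geminate; the first /w/ deletes. /kk/ is a geminate; the first /k/ deletes. /sawwiogdokkopi/ → sawiogdokopi.
Rule 3 (stop-cluster a-epenthesis): /g/ and /d/ form a stop–stop cluster, so [a] is inserted between them. /sawiogdokopi/ → sawiogadokopi.

sawiogadokopi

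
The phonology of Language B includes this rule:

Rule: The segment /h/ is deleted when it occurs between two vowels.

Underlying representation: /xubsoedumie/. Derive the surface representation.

No segment of /xubsoedumie/ meets the structural description of the rule, so the form surfaces unchanged.

xubsoedumie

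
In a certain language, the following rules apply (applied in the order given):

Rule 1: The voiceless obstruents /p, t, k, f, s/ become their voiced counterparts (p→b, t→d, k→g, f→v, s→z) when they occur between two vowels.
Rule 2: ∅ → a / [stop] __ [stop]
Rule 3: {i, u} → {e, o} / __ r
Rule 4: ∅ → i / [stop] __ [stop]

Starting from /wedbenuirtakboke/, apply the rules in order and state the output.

wedabenuertakaboge

Rule 1 (intervocalic voicing): /k/ is a voiceless obstruent between vowels /o/ and /e/, so it voices to [g]. /wedbenuirtakboke/ → wedbenuirtakboge.
Rule 2 (stop-cluster a-epenthesis): /d/ and /b/ form a stop–stop cluster, so [a] is inserted between them. /k/ and /b/ form a stop–stop cluster, so [a] is inserted between them. /wedbenuirtakboge/ → wedabenuirtakaboge.
Rule 3 (pre-rhotic lowering): /i/ is a high vowel immediately before /r/, so it lowers to [e]. /wedabenuirtakaboge/ → wedabenuertakaboge.
Rule 4 (stop-cluster i-epenthesis): no segment meets the environment; /wedabenuertakaboge/ is unchanged.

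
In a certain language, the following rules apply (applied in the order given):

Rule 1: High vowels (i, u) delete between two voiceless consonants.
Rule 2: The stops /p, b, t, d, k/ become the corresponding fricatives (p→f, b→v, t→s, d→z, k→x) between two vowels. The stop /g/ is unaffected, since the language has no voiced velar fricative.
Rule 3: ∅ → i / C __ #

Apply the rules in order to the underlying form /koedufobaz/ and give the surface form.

Rule 1 (high vowel syncope): no segment meets the environment; /koedufobaz/ is unchanged.
Rule 2 (intervocalic spirantization): /d/ is a stop between vowels /e/ and /u/, so it spirantizes to the fricative [z]. /b/ is a stop between vowels /o/ and /a/, so it spirantizes to the fricative [v]. /koedufobaz/ → koezufovaz.
Rule 3 (final i-epenthesis): the form ends in the consonant /z/, so [i] is inserted word-finally. /koezufovaz/ → koezufovazi.

koezufovazi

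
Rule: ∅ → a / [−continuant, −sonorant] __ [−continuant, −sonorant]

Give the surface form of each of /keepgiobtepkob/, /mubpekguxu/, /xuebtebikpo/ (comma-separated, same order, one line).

/keepgiobtepkob/: /p/ and /g/ form a stop–stop cluster, so [a] is inserted between them. /b/ and /t/ form a stop–stop cluster, so [a] is inserted between them. /p/ and /k/ form a stop–stop cluster, so [a] is inserted between them. → [keepagiobatepakob].
/mubpekguxu/: /b/ and /p/ form a stop–stop cluster, so [a] is inserted between them. /k/ and /g/ form a stop–stop cluster, so [a] is inserted between them. → [mubapekaguxu].
/xuebtebikpo/: /b/ and /t/ form a stop–stop cluster, so [a] is inserted between them. /k/ and /p/ form a stop–stop cluster, so [a] is inserted between them. → [xuebatebikapo].

keepagiobatepakob, mubapekaguxu, xuebatebikapo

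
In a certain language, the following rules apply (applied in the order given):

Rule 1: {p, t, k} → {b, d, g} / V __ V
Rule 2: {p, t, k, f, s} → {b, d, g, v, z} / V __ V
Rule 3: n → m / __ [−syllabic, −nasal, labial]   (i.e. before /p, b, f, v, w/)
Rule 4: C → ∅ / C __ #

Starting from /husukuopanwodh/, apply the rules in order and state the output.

Rule 1 (intervocalic voicing): /k/ is a voiceless stop between vowels /u/ and /u/, so it voices to [g]. /p/ is a voiceless stop between vowels /o/ and /a/, so it voices to [b]. /husukuopanwodh/ → husuguobanwodh.
Rule 2 (intervocalic voicing): /s/ is a voiceless obstruent between vowels /u/ and /u/, so it voices to [z]. /husuguobanwodh/ → huzuguobanwodh.
Rule 3 (nasal place assimilation): /n/ precedes the labial consonant /w/, so it assimilates in place to [m]. /huzuguobanwodh/ → huzuguobamwodh.
Rule 4 (final cluster simplification): /h/ is the second consonant of a word-final cluster /dh/, so it deletes. /huzuguobamwodh/ → huzuguobamwod.

huzuguobamwod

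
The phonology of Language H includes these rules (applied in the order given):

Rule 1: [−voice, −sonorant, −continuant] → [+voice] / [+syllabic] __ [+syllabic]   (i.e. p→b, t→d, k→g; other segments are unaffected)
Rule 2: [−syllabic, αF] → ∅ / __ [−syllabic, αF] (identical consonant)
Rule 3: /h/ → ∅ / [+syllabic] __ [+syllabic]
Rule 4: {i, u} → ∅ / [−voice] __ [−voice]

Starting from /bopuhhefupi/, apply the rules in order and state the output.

bobuefubi

Rule 1 (intervocalic voicing): /p/ is a voiceless stop between vowels /o/ and /u/, so it voices to [b]. /p/ is a voiceless stop between vowels /u/ and /i/, so it voices to [b]. /bopuhhefupi/ → bobuhhefubi.
Rule 2 (degemination): /hh/ is a geminate; the first /h/ deletes. /bobuhhefubi/ → bobuhefubi.
Rule 3 (intervocalic h-deletion): /h/ occurs between vowels /u/ and /e/, so it deletes. /bobuhefubi/ → bobuefubi.
Rule 4 (high vowel syncope): no segment meets the environment; /bobuefubi/ is unchanged.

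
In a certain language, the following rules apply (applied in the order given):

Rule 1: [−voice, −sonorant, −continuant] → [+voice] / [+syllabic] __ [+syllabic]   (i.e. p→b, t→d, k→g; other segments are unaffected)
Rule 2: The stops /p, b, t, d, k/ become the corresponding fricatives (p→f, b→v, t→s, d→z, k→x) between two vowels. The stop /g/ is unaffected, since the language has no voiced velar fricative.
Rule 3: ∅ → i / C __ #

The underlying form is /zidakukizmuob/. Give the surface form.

zizagugizmuobi

Rule 1 (intervocalic voicing): /k/ is a voiceless stop between vowels /a/ and /u/, so it voices to [g]. /k/ is a voiceless stop between vowels /u/ and /i/, so it voices to [g]. /zidakukizmuob/ → zidagugizmuob.
Rule 2 (intervocalic spirantization): /d/ is a stop between vowels /i/ and /a/, so it spirantizes to the fricative [z]. /zidagugizmuob/ → zizagugizmuob.
Rule 3 (final i-epenthesis): the form ends in the consonant /b/, so [i] is inserted word-finally. /zizagugizmuob/ → zizagugizmuobi.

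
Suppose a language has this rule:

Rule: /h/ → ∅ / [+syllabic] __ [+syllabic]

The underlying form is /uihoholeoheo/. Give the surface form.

/h/ occurs between vowels /i/ and /o/, so it deletes.
/h/ occurs between vowels /o/ and /o/, so it deletes.
/h/ occurs between vowels /o/ and /e/, so it deletes.
Surface form: [uiooleoeo].

uiooleoeo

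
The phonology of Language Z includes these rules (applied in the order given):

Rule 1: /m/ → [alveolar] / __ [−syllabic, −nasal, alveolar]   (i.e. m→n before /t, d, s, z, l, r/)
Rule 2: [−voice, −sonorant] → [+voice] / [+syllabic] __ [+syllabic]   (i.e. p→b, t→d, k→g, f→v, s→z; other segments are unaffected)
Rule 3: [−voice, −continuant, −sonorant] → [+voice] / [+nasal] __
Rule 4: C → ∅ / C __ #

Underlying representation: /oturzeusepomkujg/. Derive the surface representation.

odurzeuzebomguj

Rule 1 (nasal place assimilation): no segment meets the environment; /oturzeusepomkujg/ is unchanged.
Rule 2 (intervocalic voicing): /t/ is a voiceless obstruent between vowels /o/ and /u/, so it voices to [d]. /s/ is a voiceless obstruent between vowels /u/ and /e/, so it voices to [z]. /p/ is a voiceless obstruent between vowels /e/ and /o/, so it voices to [b]. /oturzeusepomkujg/ → odurzeuzebomkujg.
Rule 3 (post-nasal voicing): /k/ is a voiceless stop immediately after the nasal /m/, so it voices to [g]. /odurzeuzebomkujg/ → odurzeuzebomgujg.
Rule 4 (final cluster simplification): /g/ is the second consonant of a word-final cluster /jg/, so it deletes. /odurzeuzebomgujg/ → odurzeuzebomguj.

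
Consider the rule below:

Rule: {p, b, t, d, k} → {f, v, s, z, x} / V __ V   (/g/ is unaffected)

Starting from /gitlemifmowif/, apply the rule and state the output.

No segment of /gitlemifmowif/ meets the structural description of the rule, so the form surfaces unchanged.

gitlemifmowif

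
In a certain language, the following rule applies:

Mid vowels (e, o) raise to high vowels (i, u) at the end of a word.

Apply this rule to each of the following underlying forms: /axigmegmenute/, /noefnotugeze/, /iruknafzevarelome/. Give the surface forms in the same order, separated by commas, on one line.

/axigmegmenute/: /e/ is a mid vowel in word-final position, so it raises to [i]. → [axigmegmenuti].
/noefnotugeze/: /e/ is a mid vowel in word-final position, so it raises to [i]. → [noefnotugezi].
/iruknafzevarelome/: /e/ is a mid vowel in word-final position, so it raises to [i]. → [iruknafzevarelomi].

axigmegmenuti, noefnotugezi, iruknafzevarelomi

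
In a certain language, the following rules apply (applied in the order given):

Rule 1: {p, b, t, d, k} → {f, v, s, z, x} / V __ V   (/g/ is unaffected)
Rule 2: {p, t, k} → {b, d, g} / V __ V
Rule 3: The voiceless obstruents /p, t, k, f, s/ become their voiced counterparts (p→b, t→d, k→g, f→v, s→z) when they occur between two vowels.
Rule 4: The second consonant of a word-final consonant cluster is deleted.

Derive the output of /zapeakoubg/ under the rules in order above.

zaveaxoub

Rule 1 (intervocalic spirantization): /p/ is a stop between vowels /a/ and /e/, so it spirantizes to the fricative [f]. /k/ is a stop between vowels /a/ and /o/, so it spirantizes to the fricative [x]. /zapeakoubg/ → zafeaxoubg.
Rule 2 (intervocalic voicing): no segment meets the environment; /zafeaxoubg/ is unchanged.
Rule 3 (intervocalic voicing): /f/ is a voiceless obstruent between vowels /a/ and /e/, so it voices to [v]. /zafeaxoubg/ → zaveaxoubg.
Rule 4 (final cluster simplification): /g/ is the second consonant of a word-final cluster /bg/, so it deletes. /zaveaxoubg/ → zaveaxoub.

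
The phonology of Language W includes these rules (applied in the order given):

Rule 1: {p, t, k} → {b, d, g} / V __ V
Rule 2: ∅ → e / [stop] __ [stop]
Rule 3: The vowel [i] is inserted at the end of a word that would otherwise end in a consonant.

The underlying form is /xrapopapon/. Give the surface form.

xrabobaboni

Rule 1 (intervocalic voicing): /p/ is a voiceless stop between vowels /a/ and /o/, so it voices to [b]. /p/ is a voiceless stop between vowels /o/ and /a/, so it voices to [b]. /p/ is a voiceless stop between vowels /a/ and /o/, so it voices to [b]. /xrapopapon/ → xrabobabon.
Rule 2 (stop-cluster e-epenthesis): no segment meets the environment; /xrabobabon/ is unchanged.
Rule 3 (final i-epenthesis): the form ends in the consonant /n/, so [i] is inserted word-finally. /xrabobabon/ → xrabobaboni.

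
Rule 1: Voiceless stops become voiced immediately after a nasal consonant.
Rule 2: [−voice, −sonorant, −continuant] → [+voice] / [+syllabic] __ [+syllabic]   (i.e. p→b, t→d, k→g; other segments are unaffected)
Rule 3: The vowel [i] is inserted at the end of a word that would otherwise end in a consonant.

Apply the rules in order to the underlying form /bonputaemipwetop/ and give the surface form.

Rule 1 (post-nasal voicing): /p/ is a voiceless stop immediately after the nasal /n/, so it voices to [b]. /bonputaemipwetop/ → bonbutaemipwetop.
Rule 2 (intervocalic voicing): /t/ is a voiceless stop between vowels /u/ and /a/, so it voices to [d]. /t/ is a voiceless stop between vowels /e/ and /o/, so it voices to [d]. /bonbutaemipwetop/ → bonbudaemipwedop.
Rule 3 (final i-epenthesis): the form ends in the consonant /p/, so [i] is inserted word-finally. /bonbudaemipwedop/ → bonbudaemipwedopi.

bonbudaemipwedopi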